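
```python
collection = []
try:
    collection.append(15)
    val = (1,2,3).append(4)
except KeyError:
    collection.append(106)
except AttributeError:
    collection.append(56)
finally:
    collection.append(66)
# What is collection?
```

Step-by-step execution trace:
1. try: `collection.append(15)` → collection = [15].
2. `val = (1,2,3).append(4)` raises AttributeError.
3. `except KeyError` does not match AttributeError; skipped.
4. `except AttributeError` matches → `collection.append(56)` → collection = [15, 56].
5. finally always runs: `collection.append(66)` → collection = [15, 56, 66].
Result: [15, 56, 66]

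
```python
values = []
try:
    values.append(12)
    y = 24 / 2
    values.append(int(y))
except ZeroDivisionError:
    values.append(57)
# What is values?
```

Step-by-step execution trace:
1. try: `values.append(12)` → values = [12].
2. `y = 24 / 2` → y = 12.0. No exception raised.
3. `values.append(int(y))` → values = [12, 12].
4. `except ZeroDivisionError` is skipped (no exception was raised).
Result: [12, 12]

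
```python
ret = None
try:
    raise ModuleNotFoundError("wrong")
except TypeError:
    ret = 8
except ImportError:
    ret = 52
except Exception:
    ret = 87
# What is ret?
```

Step-by-step execution trace:
1. `raise ModuleNotFoundError(...)` raises ModuleNotFoundError.
2. `except TypeError` does not match (ModuleNotFoundError is not a subclass of TypeError); skipped.
3. `except ImportError` matches (ModuleNotFoundError is a subclass of ImportError) → ret = 52.
4. `except Exception` is not reached.
Result: 52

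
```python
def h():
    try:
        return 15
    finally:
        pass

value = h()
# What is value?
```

Step-by-step execution trace:
1. `h()` enters try: `return 15` sets pending return value 15.
2. Before returning, `finally: pass` runs (no effect).
3. h() returns 15 → value = 15.
Result: 15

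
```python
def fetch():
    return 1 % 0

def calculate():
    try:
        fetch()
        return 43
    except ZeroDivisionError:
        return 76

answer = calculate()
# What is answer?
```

Step-by-step execution trace:
1. `calculate()` calls `fetch()`.
2. `fetch()` evaluates `1 % 0`, which raises ZeroDivisionError; it propagates to the caller.
3. `return 43` is not reached.
4. `except ZeroDivisionError` in calculate matches → returns 76.
5. answer = 76.
Result: 76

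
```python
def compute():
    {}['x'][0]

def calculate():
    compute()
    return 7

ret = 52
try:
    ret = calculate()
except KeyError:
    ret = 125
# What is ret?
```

Step-by-step execution trace:
1. ret starts at 52.
2. try: `calculate()` calls `compute()`.
3. `compute()` evaluates `{}['x'][0]`, which raises KeyError; it propagates through calculate (uncaught).
4. `return 7` in calculate is not reached; the assignment to ret does not complete.
5. `except KeyError` matches → ret = 125.
Result: 125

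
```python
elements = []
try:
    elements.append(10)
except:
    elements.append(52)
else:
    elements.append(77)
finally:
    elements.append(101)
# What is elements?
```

Step-by-step execution trace:
1. try: `elements.append(10)` → elements = [10]. No exception raised.
2. `except` is skipped.
3. `else` runs: `elements.append(77)` → elements = [10, 77].
4. `finally` always runs: `elements.append(101)` → elements = [10, 77, 101].
Result: [10, 77, 101]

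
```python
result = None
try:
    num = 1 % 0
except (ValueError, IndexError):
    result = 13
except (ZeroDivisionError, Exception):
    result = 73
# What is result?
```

Step-by-step execution trace:
1. `num = 1 % 0` raises ZeroDivisionError.
2. `except (ValueError, IndexError)` does not match ZeroDivisionError; skipped.
3. `except (ZeroDivisionError, Exception)` matches (ZeroDivisionError is in the tuple) → result = 73.
Result: 73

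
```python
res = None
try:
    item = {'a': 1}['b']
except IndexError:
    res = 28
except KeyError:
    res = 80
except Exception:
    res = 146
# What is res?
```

Step-by-step execution trace:
1. `item = {'a': 1}['b']` raises KeyError.
2. `except IndexError` does not match KeyError; skipped.
3. `except KeyError` matches → res = 80.
4. Remaining except clauses are skipped.
Result: 80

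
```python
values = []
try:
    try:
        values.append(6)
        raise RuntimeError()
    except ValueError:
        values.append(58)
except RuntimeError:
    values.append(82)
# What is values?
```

Step-by-step execution trace:
1. Inner try: `values.append(6)` → values = [6].
2. `raise RuntimeError()` raises RuntimeError.
3. Inner `except ValueError` does not match RuntimeError; exception propagates to outer try.
4. Outer `except RuntimeError` matches → `values.append(82)` → values = [6, 82].
Result: [6, 82]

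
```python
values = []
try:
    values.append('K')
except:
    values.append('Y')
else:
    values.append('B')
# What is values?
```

Step-by-step execution trace:
1. try: `values.append('K')` → values = ['K']. No exception raised.
2. `except` is skipped.
3. `else` runs (try completed without exception): `values.append('B')` → values = ['K', 'B'].
Result: ['K', 'B']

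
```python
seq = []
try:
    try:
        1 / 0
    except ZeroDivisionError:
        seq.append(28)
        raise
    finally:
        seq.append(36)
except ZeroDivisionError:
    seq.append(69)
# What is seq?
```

Step-by-step execution trace:
1. Inner try: `1 / 0` raises ZeroDivisionError.
2. Inner `except ZeroDivisionError` matches → `seq.append(28)` → seq = [28].
3. bare `raise` re-raises ZeroDivisionError.
4. Inner `finally` runs during unwinding: `seq.append(36)` → seq = [28, 36].
5. Outer `except ZeroDivisionError` matches → `seq.append(69)` → seq = [28, 36, 69].
Result: [28, 36, 69]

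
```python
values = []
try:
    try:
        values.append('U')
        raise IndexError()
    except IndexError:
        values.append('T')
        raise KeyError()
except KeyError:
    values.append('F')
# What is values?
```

Step-by-step execution trace:
1. Inner try: `values.append('U')` → values = ['U'].
2. `raise IndexError()` raises IndexError.
3. Inner `except IndexError` matches → `values.append('T')` → values = ['U', 'T'].
4. `raise KeyError()` raises KeyError; propagates to outer try.
5. Outer `except KeyError` matches → `values.append('F')` → values = ['U', 'T', 'F'].
Result: ['U', 'T', 'F']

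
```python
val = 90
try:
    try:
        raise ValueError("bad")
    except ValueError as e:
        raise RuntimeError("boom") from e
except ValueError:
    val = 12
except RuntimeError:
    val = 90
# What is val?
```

Step-by-step execution trace:
1. Inner try raises ValueError; inner `except ValueError as e` catches it.
2. `raise RuntimeError(...) from e` raises RuntimeError (ValueError is attached as __cause__, but only RuntimeError is active).
3. Outer `except ValueError` does not match RuntimeError; skipped.
4. Outer `except RuntimeError` matches → val = 90.
Result: 90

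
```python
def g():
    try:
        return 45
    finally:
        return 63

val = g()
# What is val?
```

Step-by-step execution trace:
1. `g()` enters try: `return 45` sets pending return value 45.
2. Before returning, `finally: return 63` runs and overrides the pending return.
3. g() returns 63 → val = 63.
Result: 63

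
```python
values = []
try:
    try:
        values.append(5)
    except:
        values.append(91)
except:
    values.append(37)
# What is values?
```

Step-by-step execution trace:
1. Inner try: `values.append(5)` → values = [5]. No exception raised.
2. Inner `except` is skipped.
3. Inner try completes normally; outer `except` is skipped.
Result: [5]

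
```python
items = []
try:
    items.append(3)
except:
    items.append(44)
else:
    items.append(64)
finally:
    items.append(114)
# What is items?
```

Step-by-step execution trace:
1. try: `items.append(3)` → items = [3]. No exception raised.
2. `except` is skipped.
3. `else` runs: `items.append(64)` → items = [3, 64].
4. `finally` always runs: `items.append(114)` → items = [3, 64, 114].
Result: [3, 64, 114]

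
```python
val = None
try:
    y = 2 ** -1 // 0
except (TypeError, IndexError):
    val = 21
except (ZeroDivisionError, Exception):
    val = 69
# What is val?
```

Step-by-step execution trace:
1. `y = 2 ** -1 // 0` raises ZeroDivisionError.
2. `except (TypeError, IndexError)` does not match ZeroDivisionError; skipped.
3. `except (ZeroDivisionError, Exception)` matches (ZeroDivisionError is in the tuple) → val = 69.
Result: 69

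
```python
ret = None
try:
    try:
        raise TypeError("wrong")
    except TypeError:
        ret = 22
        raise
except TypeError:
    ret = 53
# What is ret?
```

Step-by-step execution trace:
1. Inner try: `raise TypeError("wrong")` raises TypeError.
2. Inner `except TypeError` matches → ret = 22.
3. bare `raise` re-raises the same TypeError.
4. Outer `except TypeError` matches → ret = 53.
Result: 53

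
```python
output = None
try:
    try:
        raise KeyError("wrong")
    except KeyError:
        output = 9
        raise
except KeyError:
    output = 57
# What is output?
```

Step-by-step execution trace:
1. Inner try: `raise KeyError("wrong")` raises KeyError.
2. Inner `except KeyError` matches → output = 9.
3. bare `raise` re-raises the same KeyError.
4. Outer `except KeyError` matches → output = 57.
Result: 57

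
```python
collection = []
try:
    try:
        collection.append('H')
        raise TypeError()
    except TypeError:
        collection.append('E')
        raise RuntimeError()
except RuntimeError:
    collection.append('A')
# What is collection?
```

Step-by-step execution trace:
1. Inner try: `collection.append('H')` → collection = ['H'].
2. `raise TypeError()` raises TypeError.
3. Inner `except TypeError` matches → `collection.append('E')` → collection = ['H', 'E'].
4. `raise RuntimeError()` raises RuntimeError; propagates to outer try.
5. Outer `except RuntimeError` matches → `collection.append('A')` → collection = ['H', 'E', 'A'].
Result: ['H', 'E', 'A']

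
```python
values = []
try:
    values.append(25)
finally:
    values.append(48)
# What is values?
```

Step-by-step execution trace:
1. try: `values.append(25)` → values = [25].
2. The try body completes without raising.
3. finally always runs: `values.append(48)` → values = [25, 48].
Result: [25, 48]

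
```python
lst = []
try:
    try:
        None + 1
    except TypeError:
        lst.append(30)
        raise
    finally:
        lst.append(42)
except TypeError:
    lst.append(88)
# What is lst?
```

Step-by-step execution trace:
1. Inner try: `None + 1` raises TypeError.
2. Inner `except TypeError` matches → `lst.append(30)` → lst = [30].
3. bare `raise` re-raises TypeError.
4. Inner `finally` runs during unwinding: `lst.append(42)` → lst = [30, 42].
5. Outer `except TypeError` matches → `lst.append(88)` → lst = [30, 42, 88].
Result: [30, 42, 88]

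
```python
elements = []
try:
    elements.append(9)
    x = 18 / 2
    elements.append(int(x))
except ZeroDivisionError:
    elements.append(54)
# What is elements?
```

Step-by-step execution trace:
1. try: `elements.append(9)` → elements = [9].
2. `x = 18 / 2` → x = 9.0. No exception raised.
3. `elements.append(int(x))` → elements = [9, 9].
4. `except ZeroDivisionError` is skipped (no exception was raised).
Result: [9, 9]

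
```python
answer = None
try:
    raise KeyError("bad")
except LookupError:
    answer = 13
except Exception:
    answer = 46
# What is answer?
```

Step-by-step execution trace:
1. `raise KeyError(...)` raises KeyError.
2. `except LookupError` matches (KeyError is a subclass of LookupError) → answer = 13.
3. `except Exception` is not reached.
Result: 13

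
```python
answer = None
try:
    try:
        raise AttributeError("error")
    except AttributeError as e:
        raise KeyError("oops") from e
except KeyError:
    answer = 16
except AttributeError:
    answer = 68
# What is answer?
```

Step-by-step execution trace:
1. Inner try raises AttributeError; inner `except AttributeError as e` catches it.
2. `raise KeyError(...) from e` raises KeyError (AttributeError is attached as __cause__, but only KeyError is active).
3. Outer `except KeyError` matches → answer = 16.
4. `except AttributeError` is not reached.
Result: 16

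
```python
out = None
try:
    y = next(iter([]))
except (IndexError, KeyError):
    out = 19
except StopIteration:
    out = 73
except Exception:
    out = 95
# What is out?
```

Step-by-step execution trace:
1. `y = next(iter([]))` raises StopIteration.
2. `except (IndexError, KeyError)` does not match StopIteration; skipped.
3. `except StopIteration` matches (exact type match) → out = 73.
4. `except Exception` is not reached.
Result: 73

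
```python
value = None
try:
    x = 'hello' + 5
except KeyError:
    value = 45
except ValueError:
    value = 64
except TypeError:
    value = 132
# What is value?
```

Step-by-step execution trace:
1. `x = 'hello' + 5` raises TypeError.
2. `except KeyError` does not match TypeError; skipped.
3. `except ValueError` does not match TypeError; skipped.
4. `except TypeError` matches → value = 132.
Result: 132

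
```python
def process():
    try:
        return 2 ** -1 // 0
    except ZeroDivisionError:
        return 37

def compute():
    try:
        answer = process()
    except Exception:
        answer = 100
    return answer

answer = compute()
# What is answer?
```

Step-by-step execution trace:
1. `compute()` calls `process()`.
2. In process: `2 ** -1 // 0` raises ZeroDivisionError; `except ZeroDivisionError` catches it → returns 37.
3. In compute: `answer = process()` → answer = 37. No exception reaches compute.
4. `except Exception` is skipped; compute returns 37.
5. answer = 37.
Result: 37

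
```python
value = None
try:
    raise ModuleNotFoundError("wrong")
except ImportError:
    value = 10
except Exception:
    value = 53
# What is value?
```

Step-by-step execution trace:
1. `raise ModuleNotFoundError(...)` raises ModuleNotFoundError.
2. `except ImportError` matches (ModuleNotFoundError is a subclass of ImportError) → value = 10.
3. `except Exception` is not reached.
Result: 10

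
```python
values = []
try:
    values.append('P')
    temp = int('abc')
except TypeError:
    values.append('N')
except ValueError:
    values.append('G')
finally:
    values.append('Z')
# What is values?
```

Step-by-step execution trace:
1. try: `values.append('P')` → values = ['P'].
2. `temp = int('abc')` raises ValueError.
3. `except TypeError` does not match ValueError; skipped.
4. `except ValueError` matches → `values.append('G')` → values = ['P', 'G'].
5. finally always runs: `values.append('Z')` → values = ['P', 'G', 'Z'].
Result: ['P', 'G', 'Z']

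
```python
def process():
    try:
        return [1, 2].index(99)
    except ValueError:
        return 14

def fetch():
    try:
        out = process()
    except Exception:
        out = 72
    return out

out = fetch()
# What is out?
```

Step-by-step execution trace:
1. `fetch()` calls `process()`.
2. In process: `[1, 2].index(99)` raises ValueError; `except ValueError` catches it → returns 14.
3. In fetch: `out = process()` → out = 14. No exception reaches fetch.
4. `except Exception` is skipped; fetch returns 14.
5. out = 14.
Result: 14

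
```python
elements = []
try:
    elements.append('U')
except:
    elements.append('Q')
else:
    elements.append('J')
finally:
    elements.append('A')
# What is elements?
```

Step-by-step execution trace:
1. try: `elements.append('U')` → elements = ['U']. No exception raised.
2. `except` is skipped.
3. `else` runs: `elements.append('J')` → elements = ['U', 'J'].
4. `finally` always runs: `elements.append('A')` → elements = ['U', 'J', 'A'].
Result: ['U', 'J', 'A']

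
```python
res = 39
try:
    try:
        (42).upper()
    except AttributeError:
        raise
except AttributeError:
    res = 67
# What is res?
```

Step-by-step execution trace:
1. Inner try: `(42).upper()` raises AttributeError.
2. Inner `except AttributeError` matches; bare `raise` re-raises the same AttributeError.
3. Outer `except AttributeError` matches → res = 67.
Result: 67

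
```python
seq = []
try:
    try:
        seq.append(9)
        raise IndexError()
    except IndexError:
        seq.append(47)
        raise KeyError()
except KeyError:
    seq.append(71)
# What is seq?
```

Step-by-step execution trace:
1. Inner try: `seq.append(9)` → seq = [9].
2. `raise IndexError()` raises IndexError.
3. Inner `except IndexError` matches → `seq.append(47)` → seq = [9, 47].
4. `raise KeyError()` raises KeyError; propagates to outer try.
5. Outer `except KeyError` matches → `seq.append(71)` → seq = [9, 47, 71].
Result: [9, 47, 71]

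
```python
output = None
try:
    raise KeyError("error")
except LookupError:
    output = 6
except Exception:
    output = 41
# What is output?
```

Step-by-step execution trace:
1. `raise KeyError(...)` raises KeyError.
2. `except LookupError` matches (KeyError is a subclass of LookupError) → output = 6.
3. `except Exception` is not reached.
Result: 6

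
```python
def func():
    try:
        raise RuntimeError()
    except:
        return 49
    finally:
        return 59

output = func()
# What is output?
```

Step-by-step execution trace:
1. `func()` enters try: `raise RuntimeError()` raises RuntimeError.
2. bare `except` matches → `return 49` sets pending return value 49.
3. Before returning, `finally: return 59` runs and overrides the pending return.
4. func() returns 59 → output = 59.
Result: 59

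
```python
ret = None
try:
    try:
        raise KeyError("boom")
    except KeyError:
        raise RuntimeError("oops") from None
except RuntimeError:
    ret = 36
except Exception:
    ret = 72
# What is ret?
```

Step-by-step execution trace:
1. Inner try raises KeyError; inner `except KeyError` catches it.
2. `raise RuntimeError(...) from None` raises RuntimeError (from None suppresses __context__, but the active exception is still RuntimeError).
3. Outer `except RuntimeError` matches → ret = 36.
4. `except Exception` is not reached.
Result: 36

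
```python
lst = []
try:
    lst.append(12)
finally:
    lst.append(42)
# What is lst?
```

Step-by-step execution trace:
1. try: `lst.append(12)` → lst = [12].
2. The try body completes without raising.
3. finally always runs: `lst.append(42)` → lst = [12, 42].
Result: [12, 42]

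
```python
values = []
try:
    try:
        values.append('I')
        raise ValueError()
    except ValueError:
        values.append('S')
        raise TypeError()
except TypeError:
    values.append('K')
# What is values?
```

Step-by-step execution trace:
1. Inner try: `values.append('I')` → values = ['I'].
2. `raise ValueError()` raises ValueError.
3. Inner `except ValueError` matches → `values.append('S')` → values = ['I', 'S'].
4. `raise TypeError()` raises TypeError; propagates to outer try.
5. Outer `except TypeError` matches → `values.append('K')` → values = ['I', 'S', 'K'].
Result: ['I', 'S', 'K']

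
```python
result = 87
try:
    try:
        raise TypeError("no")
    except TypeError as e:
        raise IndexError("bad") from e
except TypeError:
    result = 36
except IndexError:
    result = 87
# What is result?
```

Step-by-step execution trace:
1. Inner try raises TypeError; inner `except TypeError as e` catches it.
2. `raise IndexError(...) from e` raises IndexError (TypeError is attached as __cause__, but only IndexError is active).
3. Outer `except TypeError` does not match IndexError; skipped.
4. Outer `except IndexError` matches → result = 87.
Result: 87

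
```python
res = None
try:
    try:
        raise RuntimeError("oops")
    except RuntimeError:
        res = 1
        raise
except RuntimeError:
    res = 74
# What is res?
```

Step-by-step execution trace:
1. Inner try: `raise RuntimeError("oops")` raises RuntimeError.
2. Inner `except RuntimeError` matches → res = 1.
3. bare `raise` re-raises the same RuntimeError.
4. Outer `except RuntimeError` matches → res = 74.
Result: 74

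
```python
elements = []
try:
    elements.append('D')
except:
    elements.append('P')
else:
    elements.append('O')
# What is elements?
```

Step-by-step execution trace:
1. try: `elements.append('D')` → elements = ['D']. No exception raised.
2. `except` is skipped.
3. `else` runs (try completed without exception): `elements.append('O')` → elements = ['D', 'O'].
Result: ['D', 'O']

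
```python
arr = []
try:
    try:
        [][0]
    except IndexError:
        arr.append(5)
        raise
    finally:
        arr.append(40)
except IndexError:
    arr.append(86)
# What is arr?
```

Step-by-step execution trace:
1. Inner try: `[][0]` raises IndexError.
2. Inner `except IndexError` matches → `arr.append(5)` → arr = [5].
3. bare `raise` re-raises IndexError.
4. Inner `finally` runs during unwinding: `arr.append(40)` → arr = [5, 40].
5. Outer `except IndexError` matches → `arr.append(86)` → arr = [5, 40, 86].
Result: [5, 40, 86]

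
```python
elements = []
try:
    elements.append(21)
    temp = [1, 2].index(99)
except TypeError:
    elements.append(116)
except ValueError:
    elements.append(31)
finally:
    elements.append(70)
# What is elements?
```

Step-by-step execution trace:
1. try: `elements.append(21)` → elements = [21].
2. `temp = [1, 2].index(99)` raises ValueError.
3. `except TypeError` does not match ValueError; skipped.
4. `except ValueError` matches → `elements.append(31)` → elements = [21, 31].
5. finally always runs: `elements.append(70)` → elements = [21, 31, 70].
Result: [21, 31, 70]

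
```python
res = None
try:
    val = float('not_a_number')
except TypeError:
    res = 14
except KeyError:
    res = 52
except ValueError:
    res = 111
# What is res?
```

Step-by-step execution trace:
1. `val = float('not_a_number')` raises ValueError.
2. `except TypeError` does not match ValueError; skipped.
3. `except KeyError` does not match ValueError; skipped.
4. `except ValueError` matches → res = 111.
Result: 111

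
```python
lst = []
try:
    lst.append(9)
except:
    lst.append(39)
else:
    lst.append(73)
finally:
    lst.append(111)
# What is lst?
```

Step-by-step execution trace:
1. try: `lst.append(9)` → lst = [9]. No exception raised.
2. `except` is skipped.
3. `else` runs: `lst.append(73)` → lst = [9, 73].
4. `finally` always runs: `lst.append(111)` → lst = [9, 73, 111].
Result: [9, 73, 111]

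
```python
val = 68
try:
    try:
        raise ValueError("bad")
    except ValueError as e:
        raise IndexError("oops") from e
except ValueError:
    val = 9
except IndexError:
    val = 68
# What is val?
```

Step-by-step execution trace:
1. Inner try raises ValueError; inner `except ValueError as e` catches it.
2. `raise IndexError(...) from e` raises IndexError (ValueError is attached as __cause__, but only IndexError is active).
3. Outer `except ValueError` does not match IndexError; skipped.
4. Outer `except IndexError` matches → val = 68.
Result: 68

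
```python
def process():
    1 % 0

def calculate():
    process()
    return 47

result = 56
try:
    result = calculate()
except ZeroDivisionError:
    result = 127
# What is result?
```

Step-by-step execution trace:
1. result starts at 56.
2. try: `calculate()` calls `process()`.
3. `process()` evaluates `1 % 0`, which raises ZeroDivisionError; it propagates through calculate (uncaught).
4. `return 47` in calculate is not reached; the assignment to result does not complete.
5. `except ZeroDivisionError` matches → result = 127.
Result: 127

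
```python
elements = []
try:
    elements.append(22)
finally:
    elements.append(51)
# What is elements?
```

Step-by-step execution trace:
1. try: `elements.append(22)` → elements = [22].
2. The try body completes without raising.
3. finally always runs: `elements.append(51)` → elements = [22, 51].
Result: [22, 51]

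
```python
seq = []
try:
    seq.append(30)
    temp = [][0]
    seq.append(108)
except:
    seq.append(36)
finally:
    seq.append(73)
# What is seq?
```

Step-by-step execution trace:
1. try: `seq.append(30)` → seq = [30].
2. `temp = [][0]` raises IndexError; `seq.append(108)` is not reached.
3. bare `except` matches → `seq.append(36)` → seq = [30, 36].
4. finally always runs: `seq.append(73)` → seq = [30, 36, 73].
Result: [30, 36, 73]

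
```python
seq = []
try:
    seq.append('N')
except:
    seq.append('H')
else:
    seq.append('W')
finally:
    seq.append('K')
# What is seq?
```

Step-by-step execution trace:
1. try: `seq.append('N')` → seq = ['N']. No exception raised.
2. `except` is skipped.
3. `else` runs: `seq.append('W')` → seq = ['N', 'W'].
4. `finally` always runs: `seq.append('K')` → seq = ['N', 'W', 'K'].
Result: ['N', 'W', 'K']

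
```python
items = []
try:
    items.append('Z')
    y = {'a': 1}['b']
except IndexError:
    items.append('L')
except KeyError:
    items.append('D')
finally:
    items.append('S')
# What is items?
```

Step-by-step execution trace:
1. try: `items.append('Z')` → items = ['Z'].
2. `y = {'a': 1}['b']` raises KeyError.
3. `except IndexError` does not match KeyError; skipped.
4. `except KeyError` matches → `items.append('D')` → items = ['Z', 'D'].
5. finally always runs: `items.append('S')` → items = ['Z', 'D', 'S'].
Result: ['Z', 'D', 'S']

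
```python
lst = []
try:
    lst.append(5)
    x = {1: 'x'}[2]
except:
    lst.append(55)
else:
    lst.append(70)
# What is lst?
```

Step-by-step execution trace:
1. try: `lst.append(5)` → lst = [5].
2. `x = {1: 'x'}[2]` raises KeyError.
3. bare `except` matches → `lst.append(55)` → lst = [5, 55].
4. `else` is skipped (an exception was raised).
Result: [5, 55]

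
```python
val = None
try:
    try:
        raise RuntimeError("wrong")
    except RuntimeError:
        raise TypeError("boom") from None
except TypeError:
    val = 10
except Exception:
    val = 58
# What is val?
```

Step-by-step execution trace:
1. Inner try raises RuntimeError; inner `except RuntimeError` catches it.
2. `raise TypeError(...) from None` raises TypeError (from None suppresses __context__, but the active exception is still TypeError).
3. Outer `except TypeError` matches → val = 10.
4. `except Exception` is not reached.
Result: 10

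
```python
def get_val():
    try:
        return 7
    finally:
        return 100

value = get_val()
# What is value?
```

Step-by-step execution trace:
1. `get_val()` enters try: `return 7` sets pending return value 7.
2. Before returning, `finally: return 100` runs and overrides the pending return.
3. get_val() returns 100 → value = 100.
Result: 100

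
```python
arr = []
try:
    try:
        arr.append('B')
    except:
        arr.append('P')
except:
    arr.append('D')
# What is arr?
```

Step-by-step execution trace:
1. Inner try: `arr.append('B')` → arr = ['B']. No exception raised.
2. Inner `except` is skipped.
3. Inner try completes normally; outer `except` is skipped.
Result: ['B']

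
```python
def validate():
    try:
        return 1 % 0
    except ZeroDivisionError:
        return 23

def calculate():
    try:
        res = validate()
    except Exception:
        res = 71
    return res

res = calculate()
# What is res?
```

Step-by-step execution trace:
1. `calculate()` calls `validate()`.
2. In validate: `1 % 0` raises ZeroDivisionError; `except ZeroDivisionError` catches it → returns 23.
3. In calculate: `res = validate()` → res = 23. No exception reaches calculate.
4. `except Exception` is skipped; calculate returns 23.
5. res = 23.
Result: 23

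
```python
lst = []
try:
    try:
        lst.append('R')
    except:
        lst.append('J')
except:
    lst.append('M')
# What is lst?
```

Step-by-step execution trace:
1. Inner try: `lst.append('R')` → lst = ['R']. No exception raised.
2. Inner `except` is skipped.
3. Inner try completes normally; outer `except` is skipped.
Result: ['R']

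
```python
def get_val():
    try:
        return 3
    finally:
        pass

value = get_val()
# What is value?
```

Step-by-step execution trace:
1. `get_val()` enters try: `return 3` sets pending return value 3.
2. Before returning, `finally: pass` runs (no effect).
3. get_val() returns 3 → value = 3.
Result: 3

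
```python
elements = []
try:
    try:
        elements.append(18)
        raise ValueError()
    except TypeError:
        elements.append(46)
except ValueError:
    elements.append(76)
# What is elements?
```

Step-by-step execution trace:
1. Inner try: `elements.append(18)` → elements = [18].
2. `raise ValueError()` raises ValueError.
3. Inner `except TypeError` does not match ValueError; exception propagates to outer try.
4. Outer `except ValueError` matches → `elements.append(76)` → elements = [18, 76].
Result: [18, 76]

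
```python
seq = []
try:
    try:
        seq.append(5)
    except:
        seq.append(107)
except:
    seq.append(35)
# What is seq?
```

Step-by-step execution trace:
1. Inner try: `seq.append(5)` → seq = [5]. No exception raised.
2. Inner `except` is skipped.
3. Inner try completes normally; outer `except` is skipped.
Result: [5]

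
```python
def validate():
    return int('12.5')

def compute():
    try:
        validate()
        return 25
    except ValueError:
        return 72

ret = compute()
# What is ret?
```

Step-by-step execution trace:
1. `compute()` calls `validate()`.
2. `validate()` evaluates `int('12.5')`, which raises ValueError; it propagates to the caller.
3. `return 25` is not reached.
4. `except ValueError` in compute matches → returns 72.
5. ret = 72.
Result: 72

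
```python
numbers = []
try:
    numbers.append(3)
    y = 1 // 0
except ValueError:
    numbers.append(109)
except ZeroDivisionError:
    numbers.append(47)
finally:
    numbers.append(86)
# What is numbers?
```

Step-by-step execution trace:
1. try: `numbers.append(3)` → numbers = [3].
2. `y = 1 // 0` raises ZeroDivisionError.
3. `except ValueError` does not match ZeroDivisionError; skipped.
4. `except ZeroDivisionError` matches → `numbers.append(47)` → numbers = [3, 47].
5. finally always runs: `numbers.append(86)` → numbers = [3, 47, 86].
Result: [3, 47, 86]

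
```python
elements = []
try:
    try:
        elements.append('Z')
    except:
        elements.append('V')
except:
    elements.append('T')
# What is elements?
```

Step-by-step execution trace:
1. Inner try: `elements.append('Z')` → elements = ['Z']. No exception raised.
2. Inner `except` is skipped.
3. Inner try completes normally; outer `except` is skipped.
Result: ['Z']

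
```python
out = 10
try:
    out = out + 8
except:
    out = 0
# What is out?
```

Step-by-step execution trace:
1. out starts at 10.
2. try: `out = out + 8` → out = 18. No exception raised.
3. `except` is skipped.
Result: 18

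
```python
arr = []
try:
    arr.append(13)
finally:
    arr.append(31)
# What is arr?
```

Step-by-step execution trace:
1. try: `arr.append(13)` → arr = [13].
2. The try body completes without raising.
3. finally always runs: `arr.append(31)` → arr = [13, 31].
Result: [13, 31]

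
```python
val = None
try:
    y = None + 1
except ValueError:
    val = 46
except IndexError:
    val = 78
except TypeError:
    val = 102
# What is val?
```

Step-by-step execution trace:
1. `y = None + 1` raises TypeError.
2. `except ValueError` does not match TypeError; skipped.
3. `except IndexError` does not match TypeError; skipped.
4. `except TypeError` matches → val = 102.
Result: 102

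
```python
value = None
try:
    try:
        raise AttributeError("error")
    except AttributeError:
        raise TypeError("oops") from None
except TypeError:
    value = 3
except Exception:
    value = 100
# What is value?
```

Step-by-step execution trace:
1. Inner try raises AttributeError; inner `except AttributeError` catches it.
2. `raise TypeError(...) from None` raises TypeError (from None suppresses __context__, but the active exception is still TypeError).
3. Outer `except TypeError` matches → value = 3.
4. `except Exception` is not reached.
Result: 3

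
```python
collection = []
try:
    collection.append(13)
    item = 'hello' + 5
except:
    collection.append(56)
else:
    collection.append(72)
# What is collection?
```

Step-by-step execution trace:
1. try: `collection.append(13)` → collection = [13].
2. `item = 'hello' + 5` raises TypeError.
3. bare `except` matches → `collection.append(56)` → collection = [13, 56].
4. `else` is skipped (an exception was raised).
Result: [13, 56]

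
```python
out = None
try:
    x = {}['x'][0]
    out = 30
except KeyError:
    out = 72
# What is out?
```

Step-by-step execution trace:
1. `x = {}['x'][0]` raises KeyError.
2. `out = 30` is not reached.
3. `except KeyError` matches → out = 72.
Result: 72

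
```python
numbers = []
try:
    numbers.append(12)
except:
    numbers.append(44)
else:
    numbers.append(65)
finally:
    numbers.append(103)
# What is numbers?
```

Step-by-step execution trace:
1. try: `numbers.append(12)` → numbers = [12]. No exception raised.
2. `except` is skipped.
3. `else` runs: `numbers.append(65)` → numbers = [12, 65].
4. `finally` always runs: `numbers.append(103)` → numbers = [12, 65, 103].
Result: [12, 65, 103]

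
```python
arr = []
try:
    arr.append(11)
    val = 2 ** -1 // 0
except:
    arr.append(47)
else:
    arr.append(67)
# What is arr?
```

Step-by-step execution trace:
1. try: `arr.append(11)` → arr = [11].
2. `val = 2 ** -1 // 0` raises ZeroDivisionError.
3. bare `except` matches → `arr.append(47)` → arr = [11, 47].
4. `else` is skipped (an exception was raised).
Result: [11, 47]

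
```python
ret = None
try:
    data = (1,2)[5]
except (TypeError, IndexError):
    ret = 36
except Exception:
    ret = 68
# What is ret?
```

Step-by-step execution trace:
1. `data = (1,2)[5]` raises IndexError.
2. `except (TypeError, IndexError)` matches (IndexError is in the tuple) → ret = 36.
3. `except Exception` is not reached.
Result: 36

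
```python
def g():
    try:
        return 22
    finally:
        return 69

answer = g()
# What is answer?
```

Step-by-step execution trace:
1. `g()` enters try: `return 22` sets pending return value 22.
2. Before returning, `finally: return 69` runs and overrides the pending return.
3. g() returns 69 → answer = 69.
Result: 69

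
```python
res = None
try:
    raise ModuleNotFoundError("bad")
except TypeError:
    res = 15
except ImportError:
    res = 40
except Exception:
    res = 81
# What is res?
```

Step-by-step execution trace:
1. `raise ModuleNotFoundError(...)` raises ModuleNotFoundError.
2. `except TypeError` does not match (ModuleNotFoundError is not a subclass of TypeError); skipped.
3. `except ImportError` matches (ModuleNotFoundError is a subclass of ImportError) → res = 40.
4. `except Exception` is not reached.
Result: 40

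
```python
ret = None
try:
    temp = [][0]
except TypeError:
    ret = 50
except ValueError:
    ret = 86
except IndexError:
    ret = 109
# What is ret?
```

Step-by-step execution trace:
1. `temp = [][0]` raises IndexError.
2. `except TypeError` does not match IndexError; skipped.
3. `except ValueError` does not match IndexError; skipped.
4. `except IndexError` matches → ret = 109.
Result: 109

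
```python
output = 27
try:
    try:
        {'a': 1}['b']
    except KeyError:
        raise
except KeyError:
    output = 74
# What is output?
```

Step-by-step execution trace:
1. Inner try: `{'a': 1}['b']` raises KeyError.
2. Inner `except KeyError` matches; bare `raise` re-raises the same KeyError.
3. Outer `except KeyError` matches → output = 74.
Result: 74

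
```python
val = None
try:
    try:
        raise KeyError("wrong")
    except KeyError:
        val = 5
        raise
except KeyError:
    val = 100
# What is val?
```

Step-by-step execution trace:
1. Inner try: `raise KeyError("wrong")` raises KeyError.
2. Inner `except KeyError` matches → val = 5.
3. bare `raise` re-raises the same KeyError.
4. Outer `except KeyError` matches → val = 100.
Result: 100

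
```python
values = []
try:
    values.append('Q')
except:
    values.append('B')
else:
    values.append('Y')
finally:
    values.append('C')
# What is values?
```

Step-by-step execution trace:
1. try: `values.append('Q')` → values = ['Q']. No exception raised.
2. `except` is skipped.
3. `else` runs: `values.append('Y')` → values = ['Q', 'Y'].
4. `finally` always runs: `values.append('C')` → values = ['Q', 'Y', 'C'].
Result: ['Q', 'Y', 'C']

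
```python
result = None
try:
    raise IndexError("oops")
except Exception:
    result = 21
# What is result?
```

Step-by-step execution trace:
1. `raise IndexError(...)` raises IndexError.
2. `except Exception` matches (IndexError is a subclass of Exception) → result = 21.
Result: 21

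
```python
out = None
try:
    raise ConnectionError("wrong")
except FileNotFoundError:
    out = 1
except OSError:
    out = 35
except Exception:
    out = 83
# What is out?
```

Step-by-step execution trace:
1. `raise ConnectionError(...)` raises ConnectionError.
2. `except FileNotFoundError` does not match (ConnectionError is not a subclass of FileNotFoundError); skipped.
3. `except OSError` matches (ConnectionError is a subclass of OSError) → out = 35.
4. `except Exception` is not reached.
Result: 35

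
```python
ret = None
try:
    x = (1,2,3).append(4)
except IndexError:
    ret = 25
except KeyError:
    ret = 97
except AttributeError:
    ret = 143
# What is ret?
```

Step-by-step execution trace:
1. `x = (1,2,3).append(4)` raises AttributeError.
2. `except IndexError` does not match AttributeError; skipped.
3. `except KeyError` does not match AttributeError; skipped.
4. `except AttributeError` matches → ret = 143.
Result: 143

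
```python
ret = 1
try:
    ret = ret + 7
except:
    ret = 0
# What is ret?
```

Step-by-step execution trace:
1. ret starts at 1.
2. try: `ret = ret + 7` → ret = 8. No exception raised.
3. `except` is skipped.
Result: 8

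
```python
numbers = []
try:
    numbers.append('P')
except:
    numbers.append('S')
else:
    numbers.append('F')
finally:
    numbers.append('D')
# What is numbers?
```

Step-by-step execution trace:
1. try: `numbers.append('P')` → numbers = ['P']. No exception raised.
2. `except` is skipped.
3. `else` runs: `numbers.append('F')` → numbers = ['P', 'F'].
4. `finally` always runs: `numbers.append('D')` → numbers = ['P', 'F', 'D'].
Result: ['P', 'F', 'D']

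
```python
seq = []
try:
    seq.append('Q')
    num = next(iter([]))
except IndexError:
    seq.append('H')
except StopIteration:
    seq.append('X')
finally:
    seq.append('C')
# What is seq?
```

Step-by-step execution trace:
1. try: `seq.append('Q')` → seq = ['Q'].
2. `num = next(iter([]))` raises StopIteration.
3. `except IndexError` does not match StopIteration; skipped.
4. `except StopIteration` matches → `seq.append('X')` → seq = ['Q', 'X'].
5. finally always runs: `seq.append('C')` → seq = ['Q', 'X', 'C'].
Result: ['Q', 'X', 'C']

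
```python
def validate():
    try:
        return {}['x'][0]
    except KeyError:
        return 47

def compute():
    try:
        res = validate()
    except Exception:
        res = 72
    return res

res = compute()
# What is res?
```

Step-by-step execution trace:
1. `compute()` calls `validate()`.
2. In validate: `{}['x'][0]` raises KeyError; `except KeyError` catches it → returns 47.
3. In compute: `res = validate()` → res = 47. No exception reaches compute.
4. `except Exception` is skipped; compute returns 47.
5. res = 47.
Result: 47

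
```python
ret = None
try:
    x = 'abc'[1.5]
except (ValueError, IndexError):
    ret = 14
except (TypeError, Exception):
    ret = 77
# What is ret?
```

Step-by-step execution trace:
1. `x = 'abc'[1.5]` raises TypeError.
2. `except (ValueError, IndexError)` does not match TypeError; skipped.
3. `except (TypeError, Exception)` matches (TypeError is in the tuple) → ret = 77.
Result: 77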